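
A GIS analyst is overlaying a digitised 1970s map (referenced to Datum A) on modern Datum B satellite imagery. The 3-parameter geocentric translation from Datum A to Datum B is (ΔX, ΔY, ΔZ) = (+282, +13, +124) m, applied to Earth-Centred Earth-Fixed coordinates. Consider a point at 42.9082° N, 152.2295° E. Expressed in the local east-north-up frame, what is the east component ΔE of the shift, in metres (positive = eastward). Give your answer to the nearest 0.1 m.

ΔE = -142.9 m

The local east axis at (φ, λ) is (−sin λ, cos λ, 0), so ΔE = −sin(152.2295°)·282 + cos(152.2295°)·13 = -142.90 m.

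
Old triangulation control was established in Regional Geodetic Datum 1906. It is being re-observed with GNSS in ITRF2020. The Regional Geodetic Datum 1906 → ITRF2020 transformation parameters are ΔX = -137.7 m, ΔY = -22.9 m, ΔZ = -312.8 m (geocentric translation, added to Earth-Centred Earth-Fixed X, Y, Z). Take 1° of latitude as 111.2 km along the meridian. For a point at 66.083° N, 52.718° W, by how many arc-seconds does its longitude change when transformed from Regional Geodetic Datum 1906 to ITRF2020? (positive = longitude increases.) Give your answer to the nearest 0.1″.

sin φ = 0.914134, cos φ = 0.405413, sin λ = -0.795664, cos λ = 0.605738.
East component: ΔE = −sin λ·ΔX + cos λ·ΔY = −(-0.795664)(-137.7) + (0.605738)(-22.9) = -123.43 m.
1° of latitude spans 111200 m; at latitude φ, 1° of longitude spans that × cos φ = 45081.9 m, so Δλ = -123.43 / 45081.9 × 3600 = -9.857″.

Δλ = -9.9″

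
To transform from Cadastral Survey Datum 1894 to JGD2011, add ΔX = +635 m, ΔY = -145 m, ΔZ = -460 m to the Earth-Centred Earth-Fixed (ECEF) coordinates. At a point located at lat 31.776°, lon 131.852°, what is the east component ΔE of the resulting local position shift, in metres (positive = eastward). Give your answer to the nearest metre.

The local east axis at (φ, λ) is (−sin λ, cos λ, 0), so ΔE = −sin(131.852°)·635 + cos(131.852°)·(-145) = -376.25 m.

ΔE = -376 m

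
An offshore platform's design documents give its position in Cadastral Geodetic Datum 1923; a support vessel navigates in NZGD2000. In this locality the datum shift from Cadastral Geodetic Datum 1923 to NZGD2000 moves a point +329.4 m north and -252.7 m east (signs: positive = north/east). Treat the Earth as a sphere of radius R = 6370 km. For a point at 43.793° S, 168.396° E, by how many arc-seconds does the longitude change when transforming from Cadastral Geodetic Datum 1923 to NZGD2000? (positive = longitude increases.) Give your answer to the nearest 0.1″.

Δλ = -11.3″

At latitude -43.793°, cos φ = 0.721845.
One radian of longitude at latitude φ spans R cos φ, so Δλ = ΔE / (R cos φ) = -252.7 / (6370000 × 0.721845) = -5.4957e-05 rad = -11.336″.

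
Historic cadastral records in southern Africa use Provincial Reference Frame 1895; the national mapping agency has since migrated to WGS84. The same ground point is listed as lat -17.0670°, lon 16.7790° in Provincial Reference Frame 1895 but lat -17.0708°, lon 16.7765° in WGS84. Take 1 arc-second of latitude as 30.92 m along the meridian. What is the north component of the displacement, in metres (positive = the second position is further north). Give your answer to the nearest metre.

ΔN = -423 m

Δφ = -17.0708° − -17.0670° = -0.0038°; Δλ = 16.7765° − 16.7790° = -0.0025°.
1° of latitude = 3600 × 30.92 = 111312 m.
ΔN = Δφ × 111312 = -423.0 m; ΔE = Δλ × 111312 × cos(-17.0670°) = -0.0025 × 111312 × 0.955962 = -266.0 m.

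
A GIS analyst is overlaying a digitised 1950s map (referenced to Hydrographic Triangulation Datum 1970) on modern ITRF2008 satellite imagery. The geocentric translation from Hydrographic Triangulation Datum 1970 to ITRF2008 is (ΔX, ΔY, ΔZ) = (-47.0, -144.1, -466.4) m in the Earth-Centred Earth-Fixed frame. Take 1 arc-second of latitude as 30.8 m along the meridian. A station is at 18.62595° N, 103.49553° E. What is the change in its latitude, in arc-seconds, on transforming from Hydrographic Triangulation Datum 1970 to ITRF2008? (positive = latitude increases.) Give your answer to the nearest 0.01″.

sin φ = 0.319389, cos φ = 0.947624, sin λ = 0.972388, cos λ = -0.233370.
North component: ΔN = −sin φ cos λ·ΔX − sin φ sin λ·ΔY + cos φ·ΔZ = −(0.319389)(-0.233370)(-47.0) − (0.319389)(0.972388)(-144.1) + (0.947624)(-466.4) = -400.72 m.
1° of latitude spans 3600 × 30.80 = 110880 m, so Δφ = -400.72 / 110880 × 3600 = -13.010″.

Δφ = -13.01″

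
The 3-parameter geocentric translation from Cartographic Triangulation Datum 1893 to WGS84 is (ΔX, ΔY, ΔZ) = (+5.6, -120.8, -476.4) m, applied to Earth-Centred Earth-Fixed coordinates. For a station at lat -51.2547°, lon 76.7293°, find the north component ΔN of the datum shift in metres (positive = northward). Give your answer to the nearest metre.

The local north axis is (−sin φ cos λ, −sin φ sin λ, cos φ), giving ΔN = 1.003 − 91.700 − 298.159 = -388.86 m.

ΔN = -389 m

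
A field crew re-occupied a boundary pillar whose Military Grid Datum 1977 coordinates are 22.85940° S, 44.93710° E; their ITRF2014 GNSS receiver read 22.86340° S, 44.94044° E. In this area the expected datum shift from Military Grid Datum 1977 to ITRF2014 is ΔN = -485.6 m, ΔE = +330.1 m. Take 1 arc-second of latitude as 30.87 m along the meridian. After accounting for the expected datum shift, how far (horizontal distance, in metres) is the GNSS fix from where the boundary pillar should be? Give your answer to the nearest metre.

43 m

Observed coordinate differences: Δφ = -0.00400°, Δλ = +0.00334°.
Converting to metres (1° lat = 111132 m, cos φ = 0.921461): observed ΔN = -444.5 m, observed ΔE = 342.0 m.
Subtracting the expected shift leaves a residual of -444.5 − (-485.6) = 41.1 m north and 342.0 − (330.1) = 11.9 m east.
Residual distance = √(41.1² + 11.9²) = 42.8 m.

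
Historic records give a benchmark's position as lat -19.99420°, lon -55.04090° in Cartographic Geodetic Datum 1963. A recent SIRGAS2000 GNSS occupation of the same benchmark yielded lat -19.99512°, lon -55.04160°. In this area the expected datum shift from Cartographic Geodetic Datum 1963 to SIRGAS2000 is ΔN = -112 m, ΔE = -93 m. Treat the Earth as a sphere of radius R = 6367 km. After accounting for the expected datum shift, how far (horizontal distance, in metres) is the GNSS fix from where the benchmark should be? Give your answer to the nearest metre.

Observed coordinate differences: Δφ = -0.00092°, Δλ = -0.00070°.
Converting to metres (1° lat = 111125 m, cos φ = 0.939727): observed ΔN = -102.2 m, observed ΔE = -73.1 m.
Subtracting the expected shift leaves a residual of -102.2 − (-112) = 9.8 m north and -73.1 − (-93) = 19.9 m east.
Residual distance = √(9.8² + 19.9²) = 22.2 m.

22 m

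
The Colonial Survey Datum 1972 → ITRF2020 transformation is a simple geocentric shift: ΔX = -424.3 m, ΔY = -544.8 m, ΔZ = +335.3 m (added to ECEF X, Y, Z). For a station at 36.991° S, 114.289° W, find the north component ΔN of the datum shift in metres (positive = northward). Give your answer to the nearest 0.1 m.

ΔN = 671.6 m

The local north axis is (−sin φ cos λ, −sin φ sin λ, cos φ), giving ΔN = 105.014 + 298.784 + 267.814 = 671.61 m.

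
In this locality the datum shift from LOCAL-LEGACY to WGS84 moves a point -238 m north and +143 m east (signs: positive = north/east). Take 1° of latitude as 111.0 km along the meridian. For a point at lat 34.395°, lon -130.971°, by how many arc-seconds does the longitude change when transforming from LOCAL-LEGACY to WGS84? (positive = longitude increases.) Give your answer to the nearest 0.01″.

Δλ = 5.62″

At latitude 34.395°, cos φ = 0.825163.
1° of longitude at this latitude = 111.0 × cos φ = 91.59 km, so Δλ = 143.0 / 91593.1 = 0.0015613° = 5.621″.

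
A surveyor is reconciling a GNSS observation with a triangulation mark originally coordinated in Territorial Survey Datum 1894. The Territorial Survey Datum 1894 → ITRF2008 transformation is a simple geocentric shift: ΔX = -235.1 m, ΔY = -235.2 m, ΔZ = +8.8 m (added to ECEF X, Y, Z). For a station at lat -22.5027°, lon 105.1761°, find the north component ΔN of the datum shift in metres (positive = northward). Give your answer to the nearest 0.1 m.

At φ = -22.5027°, λ = 105.1761°: sin φ = -0.382727, cos φ = 0.923861, sin λ = 0.965126, cos λ = -0.261787.
ΔN = −sin φ cos λ·ΔX − sin φ sin λ·ΔY + cos φ·ΔZ = −(-0.382727)(-0.261787)(-235.1) − (-0.382727)(0.965126)(-235.2) + (0.923861)(8.8) = -55.19 m.

ΔN = -55.2 m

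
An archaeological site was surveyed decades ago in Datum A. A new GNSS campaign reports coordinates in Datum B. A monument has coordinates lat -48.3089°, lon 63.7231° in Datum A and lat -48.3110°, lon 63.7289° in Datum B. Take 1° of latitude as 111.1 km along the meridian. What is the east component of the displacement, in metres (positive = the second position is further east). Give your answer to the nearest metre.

ΔE = 429 m

Δφ = -48.3110° − -48.3089° = -0.0021°; Δλ = 63.7289° − 63.7231° = +0.0058°.
ΔN = Δφ × 111100 = -233.3 m; ΔE = Δλ × 111100 × cos(-48.3089°) = +0.0058 × 111100 × 0.665114 = 428.6 m.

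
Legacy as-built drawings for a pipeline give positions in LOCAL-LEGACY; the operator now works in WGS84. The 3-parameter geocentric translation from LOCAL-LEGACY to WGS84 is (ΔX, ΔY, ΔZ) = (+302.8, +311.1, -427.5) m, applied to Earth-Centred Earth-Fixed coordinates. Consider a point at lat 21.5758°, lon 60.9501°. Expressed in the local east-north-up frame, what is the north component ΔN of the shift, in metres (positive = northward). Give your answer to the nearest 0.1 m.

The local north axis is (−sin φ cos λ, −sin φ sin λ, cos φ), giving ΔN = -54.068 − 100.009 − 397.546 = -551.62 m.

ΔN = -551.6 m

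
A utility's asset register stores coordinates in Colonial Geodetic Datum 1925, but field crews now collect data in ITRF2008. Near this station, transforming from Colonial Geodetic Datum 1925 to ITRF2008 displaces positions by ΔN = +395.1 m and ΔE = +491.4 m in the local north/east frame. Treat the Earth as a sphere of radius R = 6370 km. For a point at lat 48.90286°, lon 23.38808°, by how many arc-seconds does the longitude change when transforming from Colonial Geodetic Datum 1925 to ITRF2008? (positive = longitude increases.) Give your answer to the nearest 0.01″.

At latitude 48.90286°, cos φ = 0.657338.
One radian of longitude at latitude φ spans R cos φ, so Δλ = ΔE / (R cos φ) = 491.4 / (6370000 × 0.657338) = 1.1736e-04 rad = 24.207″.

Δλ = 24.21″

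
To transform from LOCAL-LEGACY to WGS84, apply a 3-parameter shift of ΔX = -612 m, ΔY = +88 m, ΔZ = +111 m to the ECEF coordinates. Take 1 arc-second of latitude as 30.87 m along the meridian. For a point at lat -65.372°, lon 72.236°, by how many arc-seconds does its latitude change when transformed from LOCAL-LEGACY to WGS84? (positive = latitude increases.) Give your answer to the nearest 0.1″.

sin φ = -0.909033, cos φ = 0.416725, sin λ = 0.952321, cos λ = 0.305097.
North component: ΔN = −sin φ cos λ·ΔX − sin φ sin λ·ΔY + cos φ·ΔZ = −(-0.909033)(0.305097)(-612) − (-0.909033)(0.952321)(88) + (0.416725)(111) = -47.30 m.
1° of latitude spans 3600 × 30.87 = 111132 m, so Δφ = -47.30 / 111132 × 3600 = -1.532″.

Δφ = -1.5″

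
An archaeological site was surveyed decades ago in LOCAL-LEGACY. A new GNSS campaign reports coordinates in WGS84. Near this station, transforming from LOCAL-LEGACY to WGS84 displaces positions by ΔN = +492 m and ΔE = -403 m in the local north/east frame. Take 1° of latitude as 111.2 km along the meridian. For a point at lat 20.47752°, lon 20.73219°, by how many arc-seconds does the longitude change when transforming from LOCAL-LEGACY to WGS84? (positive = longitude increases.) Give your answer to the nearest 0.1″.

Δλ = -13.9″

At latitude 20.47752°, cos φ = 0.936810.
1° of longitude at this latitude = 111.2 × cos φ = 104.17 km, so Δλ = -403.0 / 104173.2 = -0.0038686° = -13.927″.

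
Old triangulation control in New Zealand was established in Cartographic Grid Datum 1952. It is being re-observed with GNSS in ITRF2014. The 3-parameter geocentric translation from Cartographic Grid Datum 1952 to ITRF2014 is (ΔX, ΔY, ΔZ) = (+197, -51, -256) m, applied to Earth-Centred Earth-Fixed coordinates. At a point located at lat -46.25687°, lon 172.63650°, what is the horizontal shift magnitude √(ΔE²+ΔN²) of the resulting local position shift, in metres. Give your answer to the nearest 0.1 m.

323.9 m

The local east axis at (φ, λ) is (−sin λ, cos λ, 0), so ΔE = −sin(172.63650°)·197 + cos(172.63650°)·(-51) = 25.33 m.
The local north axis is (−sin φ cos λ, −sin φ sin λ, cos φ), giving ΔN = -141.148 − 4.722 − 177.005 = -322.88 m.
Horizontal magnitude = √(ΔE² + ΔN²) = √(25.33² + (-322.88)²) = 323.87 m.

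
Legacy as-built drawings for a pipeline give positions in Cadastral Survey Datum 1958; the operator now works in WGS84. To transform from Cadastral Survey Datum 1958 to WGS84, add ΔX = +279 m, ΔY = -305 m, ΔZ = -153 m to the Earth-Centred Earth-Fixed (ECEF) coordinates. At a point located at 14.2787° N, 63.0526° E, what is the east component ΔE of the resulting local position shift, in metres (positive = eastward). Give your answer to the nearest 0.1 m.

The local east axis at (φ, λ) is (−sin λ, cos λ, 0), so ΔE = −sin(63.0526°)·279 + cos(63.0526°)·(-305) = -386.92 m.

ΔE = -386.9 m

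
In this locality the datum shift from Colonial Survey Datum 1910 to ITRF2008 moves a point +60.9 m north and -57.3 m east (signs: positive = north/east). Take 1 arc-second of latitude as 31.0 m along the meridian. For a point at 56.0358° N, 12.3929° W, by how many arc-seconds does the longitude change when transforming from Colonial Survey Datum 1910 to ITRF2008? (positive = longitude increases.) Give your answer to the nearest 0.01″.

Δλ = -3.31″

At latitude 56.0358°, cos φ = 0.558675.
1″ of longitude at this latitude = 31.00 × cos φ = 17.3189 m, so Δλ = -57.3 / 17.3189 = -3.309″.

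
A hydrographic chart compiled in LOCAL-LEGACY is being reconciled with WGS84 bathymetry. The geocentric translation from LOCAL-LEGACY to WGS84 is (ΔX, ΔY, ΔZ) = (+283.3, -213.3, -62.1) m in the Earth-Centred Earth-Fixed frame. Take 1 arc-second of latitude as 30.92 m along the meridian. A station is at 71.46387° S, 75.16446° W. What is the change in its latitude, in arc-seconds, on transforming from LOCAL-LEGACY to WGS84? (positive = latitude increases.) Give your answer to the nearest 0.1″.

Δφ = 7.9″

sin φ = -0.948123, cos φ = 0.317903, sin λ = -0.966665, cos λ = 0.256045.
North component: ΔN = −sin φ cos λ·ΔX − sin φ sin λ·ΔY + cos φ·ΔZ = −(-0.948123)(0.256045)(283.3) − (-0.948123)(-0.966665)(-213.3) + (0.317903)(-62.1) = 244.53 m.
1° of latitude spans 3600 × 30.92 = 111312 m, so Δφ = 244.53 / 111312 × 3600 = 7.908″.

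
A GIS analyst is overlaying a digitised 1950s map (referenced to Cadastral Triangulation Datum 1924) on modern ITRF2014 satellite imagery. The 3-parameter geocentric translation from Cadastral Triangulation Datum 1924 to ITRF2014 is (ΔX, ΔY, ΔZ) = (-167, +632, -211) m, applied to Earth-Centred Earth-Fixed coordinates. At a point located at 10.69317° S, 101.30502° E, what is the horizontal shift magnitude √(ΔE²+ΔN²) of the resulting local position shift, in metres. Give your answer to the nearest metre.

The local east axis at (φ, λ) is (−sin λ, cos λ, 0), so ΔE = −sin(101.30502°)·(-167) + cos(101.30502°)·632 = 39.87 m.
The local north axis is (−sin φ cos λ, −sin φ sin λ, cos φ), giving ΔN = 6.074 + 114.992 − 207.336 = -86.27 m.
Horizontal magnitude = √(ΔE² + ΔN²) = √(39.87² + (-86.27)²) = 95.04 m.

95 m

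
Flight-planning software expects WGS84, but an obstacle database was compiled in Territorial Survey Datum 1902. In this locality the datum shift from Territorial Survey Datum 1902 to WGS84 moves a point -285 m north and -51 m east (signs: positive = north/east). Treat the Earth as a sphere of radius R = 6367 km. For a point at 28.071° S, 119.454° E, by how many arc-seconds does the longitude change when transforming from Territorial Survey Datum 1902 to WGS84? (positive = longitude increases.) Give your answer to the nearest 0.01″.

At latitude -28.071°, cos φ = 0.882365.
One radian of longitude at latitude φ spans R cos φ, so Δλ = ΔE / (R cos φ) = -51.0 / (6367000 × 0.882365) = -9.0779e-06 rad = -1.872″.

Δλ = -1.87″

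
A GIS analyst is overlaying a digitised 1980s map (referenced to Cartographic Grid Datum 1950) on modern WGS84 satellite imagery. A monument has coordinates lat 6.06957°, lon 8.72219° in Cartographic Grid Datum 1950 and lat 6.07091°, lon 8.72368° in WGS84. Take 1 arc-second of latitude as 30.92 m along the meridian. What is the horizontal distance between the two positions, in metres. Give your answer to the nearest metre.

222 m

Δφ = 6.07091° − 6.06957° = +0.00134°; Δλ = 8.72368° − 8.72219° = +0.00149°.
1° of latitude = 3600 × 30.92 = 111312 m.
ΔN = Δφ × 111312 = 149.2 m; ΔE = Δλ × 111312 × cos(6.06957°) = +0.00149 × 111312 × 0.994394 = 164.9 m.
Distance = √(ΔE² + ΔN²) = √(164.9² + 149.2²) = 222.4 m.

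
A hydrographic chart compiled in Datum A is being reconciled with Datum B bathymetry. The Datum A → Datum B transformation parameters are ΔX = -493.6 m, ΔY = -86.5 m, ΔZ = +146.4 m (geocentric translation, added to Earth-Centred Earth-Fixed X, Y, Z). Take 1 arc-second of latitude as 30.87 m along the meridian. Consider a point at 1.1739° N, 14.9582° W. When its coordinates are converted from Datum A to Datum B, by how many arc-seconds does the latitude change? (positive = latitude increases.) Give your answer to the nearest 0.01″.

Δφ = 5.04″

sin φ = 0.020487, cos φ = 0.999790, sin λ = -0.258114, cos λ = 0.966114.
North component: ΔN = −sin φ cos λ·ΔX − sin φ sin λ·ΔY + cos φ·ΔZ = −(0.020487)(0.966114)(-493.6) − (0.020487)(-0.258114)(-86.5) + (0.999790)(146.4) = 155.68 m.
1° of latitude spans 3600 × 30.87 = 111132 m, so Δφ = 155.68 / 111132 × 3600 = 5.043″.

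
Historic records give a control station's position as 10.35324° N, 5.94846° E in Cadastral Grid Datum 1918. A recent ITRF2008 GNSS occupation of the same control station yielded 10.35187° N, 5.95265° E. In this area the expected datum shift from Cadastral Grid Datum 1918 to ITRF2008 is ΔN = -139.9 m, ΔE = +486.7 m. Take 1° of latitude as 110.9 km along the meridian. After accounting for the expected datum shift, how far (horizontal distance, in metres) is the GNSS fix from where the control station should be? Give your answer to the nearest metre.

Observed coordinate differences: Δφ = -0.00137°, Δλ = +0.00419°.
Converting to metres (1° lat = 110900 m, cos φ = 0.983718): observed ΔN = -151.9 m, observed ΔE = 457.1 m.
Subtracting the expected shift leaves a residual of -151.9 − (-139.9) = -12.0 m north and 457.1 − (486.7) = -29.6 m east.
Residual distance = √((-12.0)² + (-29.6)²) = 31.9 m.

32 m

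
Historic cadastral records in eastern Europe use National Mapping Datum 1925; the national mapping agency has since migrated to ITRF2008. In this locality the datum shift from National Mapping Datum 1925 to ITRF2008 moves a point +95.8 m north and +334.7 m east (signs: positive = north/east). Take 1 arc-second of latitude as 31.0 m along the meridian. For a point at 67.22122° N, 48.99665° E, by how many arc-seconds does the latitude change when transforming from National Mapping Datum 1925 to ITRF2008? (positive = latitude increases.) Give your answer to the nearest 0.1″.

Δφ = 3.1″

1″ of latitude = 31.00 m, so Δφ = 95.8 / 31.00 = 3.090″.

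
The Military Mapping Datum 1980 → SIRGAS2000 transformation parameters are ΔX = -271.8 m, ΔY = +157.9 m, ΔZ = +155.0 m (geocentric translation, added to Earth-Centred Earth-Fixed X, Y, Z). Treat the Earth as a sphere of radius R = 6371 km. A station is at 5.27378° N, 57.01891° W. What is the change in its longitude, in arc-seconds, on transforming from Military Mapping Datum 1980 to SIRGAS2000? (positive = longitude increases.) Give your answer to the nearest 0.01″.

sin φ = 0.091915, cos φ = 0.995767, sin λ = -0.838850, cos λ = 0.544362.
East component: ΔE = −sin λ·ΔX + cos λ·ΔY = −(-0.838850)(-271.8) + (0.544362)(157.9) = -142.04 m.
1° of latitude spans πR/180 = 111195 m; at latitude φ, 1° of longitude spans that × cos φ = 110724.2 m, so Δλ = -142.04 / 110724.2 × 3600 = -4.618″.

Δλ = -4.62″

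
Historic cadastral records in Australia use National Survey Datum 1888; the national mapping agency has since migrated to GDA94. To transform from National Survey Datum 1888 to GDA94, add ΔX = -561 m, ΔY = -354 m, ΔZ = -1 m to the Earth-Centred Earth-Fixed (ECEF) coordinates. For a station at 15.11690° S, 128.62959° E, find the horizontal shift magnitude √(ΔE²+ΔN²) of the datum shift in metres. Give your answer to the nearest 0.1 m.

The local east axis at (φ, λ) is (−sin λ, cos λ, 0), so ΔE = −sin(128.62959°)·(-561) + cos(128.62959°)·(-354) = 659.25 m.
The local north axis is (−sin φ cos λ, −sin φ sin λ, cos φ), giving ΔN = 91.334 − 72.120 − 0.965 = 18.25 m.
Horizontal magnitude = √(ΔE² + ΔN²) = √(659.25² + 18.25²) = 659.50 m.

659.5 m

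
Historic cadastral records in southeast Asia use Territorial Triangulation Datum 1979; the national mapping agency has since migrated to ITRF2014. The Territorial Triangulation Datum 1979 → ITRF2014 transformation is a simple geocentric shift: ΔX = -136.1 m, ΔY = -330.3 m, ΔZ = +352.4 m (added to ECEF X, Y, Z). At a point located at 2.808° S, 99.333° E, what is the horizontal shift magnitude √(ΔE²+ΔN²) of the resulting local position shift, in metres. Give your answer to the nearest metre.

386 m

At φ = -2.808°, λ = 99.333°: sin φ = -0.048989, cos φ = 0.998799, sin λ = 0.986762, cos λ = -0.162172.
ΔE = −sin λ·ΔX + cos λ·ΔY = −(0.986762)·(-136.1) + (-0.162172)·(-330.3) = 187.86 m.
ΔN = −sin φ cos λ·ΔX − sin φ sin λ·ΔY + cos φ·ΔZ = −(-0.048989)(-0.162172)(-136.1) − (-0.048989)(0.986762)(-330.3) + (0.998799)(352.4) = 337.09 m.
Horizontal magnitude = √(ΔE² + ΔN²) = √(187.86² + 337.09²) = 385.91 m.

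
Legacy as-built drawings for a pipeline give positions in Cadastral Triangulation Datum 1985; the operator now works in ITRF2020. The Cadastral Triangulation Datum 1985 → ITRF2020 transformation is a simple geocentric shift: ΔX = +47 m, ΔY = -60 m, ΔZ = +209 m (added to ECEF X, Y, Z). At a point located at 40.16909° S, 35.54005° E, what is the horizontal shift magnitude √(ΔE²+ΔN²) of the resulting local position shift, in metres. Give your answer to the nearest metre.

The local east axis at (φ, λ) is (−sin λ, cos λ, 0), so ΔE = −sin(35.54005°)·47 + cos(35.54005°)·(-60) = -76.14 m.
The local north axis is (−sin φ cos λ, −sin φ sin λ, cos φ), giving ΔN = 24.669 − 22.497 + 159.706 = 161.88 m.
Horizontal magnitude = √(ΔE² + ΔN²) = √((-76.14)² + 161.88²) = 178.89 m.

179 m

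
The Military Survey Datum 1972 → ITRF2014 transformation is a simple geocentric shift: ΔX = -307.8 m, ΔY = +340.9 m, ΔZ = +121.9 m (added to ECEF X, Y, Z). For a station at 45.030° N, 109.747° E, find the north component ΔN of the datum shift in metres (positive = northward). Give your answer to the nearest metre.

At φ = 45.030°, λ = 109.747°: sin φ = 0.707477, cos φ = 0.706736, sin λ = 0.941194, cos λ = -0.337867.
ΔN = −sin φ cos λ·ΔX − sin φ sin λ·ΔY + cos φ·ΔZ = −(0.707477)(-0.337867)(-307.8) − (0.707477)(0.941194)(340.9) + (0.706736)(121.9) = -214.42 m.

ΔN = -214 m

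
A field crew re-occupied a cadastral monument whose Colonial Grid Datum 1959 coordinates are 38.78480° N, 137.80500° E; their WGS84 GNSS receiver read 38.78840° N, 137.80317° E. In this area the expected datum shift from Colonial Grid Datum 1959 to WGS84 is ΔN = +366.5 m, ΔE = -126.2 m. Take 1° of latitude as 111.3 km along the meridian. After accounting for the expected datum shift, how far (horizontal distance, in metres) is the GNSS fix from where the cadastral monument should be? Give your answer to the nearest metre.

Observed coordinate differences: Δφ = +0.00360°, Δλ = -0.00183°.
Converting to metres (1° lat = 111300 m, cos φ = 0.779504): observed ΔN = 400.7 m, observed ΔE = -158.8 m.
Subtracting the expected shift leaves a residual of 400.7 − (366.5) = 34.2 m north and -158.8 − (-126.2) = -32.6 m east.
Residual distance = √(34.2² + (-32.6)²) = 47.2 m.

47 m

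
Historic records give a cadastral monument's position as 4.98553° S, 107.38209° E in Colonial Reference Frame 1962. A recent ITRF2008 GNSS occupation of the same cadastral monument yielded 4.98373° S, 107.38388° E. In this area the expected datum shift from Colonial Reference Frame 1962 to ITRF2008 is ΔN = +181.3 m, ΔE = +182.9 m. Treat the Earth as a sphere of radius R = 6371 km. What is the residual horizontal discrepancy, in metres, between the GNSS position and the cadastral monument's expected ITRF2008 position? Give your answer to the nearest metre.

Observed coordinate differences: Δφ = +0.00180°, Δλ = +0.00179°.
Converting to metres (1° lat = 111195 m, cos φ = 0.996217): observed ΔN = 200.2 m, observed ΔE = 198.3 m.
Subtracting the expected shift leaves a residual of 200.2 − (181.3) = 18.9 m north and 198.3 − (182.9) = 15.4 m east.
Residual distance = √(18.9² + 15.4²) = 24.3 m.

24 m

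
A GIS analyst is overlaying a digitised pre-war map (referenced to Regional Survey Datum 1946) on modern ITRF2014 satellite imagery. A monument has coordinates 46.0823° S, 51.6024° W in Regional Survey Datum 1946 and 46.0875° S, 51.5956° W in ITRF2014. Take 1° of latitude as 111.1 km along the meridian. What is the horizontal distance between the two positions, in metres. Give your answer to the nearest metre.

Δφ = -46.0875° − -46.0823° = -0.0052°; Δλ = -51.5956° − -51.6024° = +0.0068°.
ΔN = Δφ × 111100 = -577.7 m; ΔE = Δλ × 111100 × cos(-46.0823°) = +0.0068 × 111100 × 0.693624 = 524.0 m.
Distance = √(ΔE² + ΔN²) = √(524.0² + (-577.7)²) = 780.0 m.

780 m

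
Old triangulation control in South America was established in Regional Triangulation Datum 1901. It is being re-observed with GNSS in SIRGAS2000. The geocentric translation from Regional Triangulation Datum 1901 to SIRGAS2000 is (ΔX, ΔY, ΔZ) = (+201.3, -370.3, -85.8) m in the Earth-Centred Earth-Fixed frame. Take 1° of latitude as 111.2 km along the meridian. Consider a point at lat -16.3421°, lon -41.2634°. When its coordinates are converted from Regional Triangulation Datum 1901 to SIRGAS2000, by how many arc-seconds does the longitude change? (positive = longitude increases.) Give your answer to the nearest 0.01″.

Δλ = -4.91″

sin φ = -0.281372, cos φ = 0.959599, sin λ = -0.659522, cos λ = 0.751686.
East component: ΔE = −sin λ·ΔX + cos λ·ΔY = −(-0.659522)(201.3) + (0.751686)(-370.3) = -145.59 m.
1° of latitude spans 111200 m; at latitude φ, 1° of longitude spans that × cos φ = 106707.4 m, so Δλ = -145.59 / 106707.4 × 3600 = -4.912″.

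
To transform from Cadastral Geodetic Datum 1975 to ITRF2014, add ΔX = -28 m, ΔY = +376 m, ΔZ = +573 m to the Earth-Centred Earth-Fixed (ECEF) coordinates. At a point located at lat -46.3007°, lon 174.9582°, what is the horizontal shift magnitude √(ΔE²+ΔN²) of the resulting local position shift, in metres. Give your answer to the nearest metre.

The local east axis at (φ, λ) is (−sin λ, cos λ, 0), so ΔE = −sin(174.9582°)·(-28) + cos(174.9582°)·376 = -372.08 m.
The local north axis is (−sin φ cos λ, −sin φ sin λ, cos φ), giving ΔN = 20.165 + 23.890 + 395.871 = 439.93 m.
Horizontal magnitude = √(ΔE² + ΔN²) = √((-372.08)² + 439.93²) = 576.18 m.

576 m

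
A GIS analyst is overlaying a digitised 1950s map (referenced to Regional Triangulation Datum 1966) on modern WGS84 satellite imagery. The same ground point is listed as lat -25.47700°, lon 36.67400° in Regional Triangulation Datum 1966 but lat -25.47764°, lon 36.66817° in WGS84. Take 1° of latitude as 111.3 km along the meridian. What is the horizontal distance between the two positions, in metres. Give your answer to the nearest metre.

Δφ = -25.47764° − -25.47700° = -0.00064°; Δλ = 36.66817° − 36.67400° = -0.00583°.
ΔN = Δφ × 111300 = -71.2 m; ΔE = Δλ × 111300 × cos(-25.47700°) = -0.00583 × 111300 × 0.902758 = -585.8 m.
Distance = √(ΔE² + ΔN²) = √((-585.8)² + (-71.2)²) = 590.1 m.

590 m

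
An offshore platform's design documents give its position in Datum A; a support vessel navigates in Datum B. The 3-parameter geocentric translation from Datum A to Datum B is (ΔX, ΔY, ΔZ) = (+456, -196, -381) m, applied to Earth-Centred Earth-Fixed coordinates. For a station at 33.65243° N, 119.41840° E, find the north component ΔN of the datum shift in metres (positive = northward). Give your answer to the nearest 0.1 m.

ΔN = -98.4 m

The local north axis is (−sin φ cos λ, −sin φ sin λ, cos φ), giving ΔN = 124.119 + 94.609 − 317.150 = -98.42 m.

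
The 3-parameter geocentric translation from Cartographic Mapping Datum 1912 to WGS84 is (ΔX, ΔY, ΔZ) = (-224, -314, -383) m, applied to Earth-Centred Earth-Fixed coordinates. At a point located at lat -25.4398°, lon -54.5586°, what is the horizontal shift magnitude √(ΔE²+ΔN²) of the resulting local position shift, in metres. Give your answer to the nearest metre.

At φ = -25.4398°, λ = -54.5586°: sin φ = -0.429563, cos φ = 0.903037, sin λ = -0.814709, cos λ = 0.579870.
ΔE = −sin λ·ΔX + cos λ·ΔY = −(-0.814709)·(-224) + (0.579870)·(-314) = -364.57 m.
ΔN = −sin φ cos λ·ΔX − sin φ sin λ·ΔY + cos φ·ΔZ = −(-0.429563)(0.579870)(-224) − (-0.429563)(-0.814709)(-314) + (0.903037)(-383) = -291.77 m.
Horizontal magnitude = √(ΔE² + ΔN²) = √((-364.57)² + (-291.77)²) = 466.95 m.

467 m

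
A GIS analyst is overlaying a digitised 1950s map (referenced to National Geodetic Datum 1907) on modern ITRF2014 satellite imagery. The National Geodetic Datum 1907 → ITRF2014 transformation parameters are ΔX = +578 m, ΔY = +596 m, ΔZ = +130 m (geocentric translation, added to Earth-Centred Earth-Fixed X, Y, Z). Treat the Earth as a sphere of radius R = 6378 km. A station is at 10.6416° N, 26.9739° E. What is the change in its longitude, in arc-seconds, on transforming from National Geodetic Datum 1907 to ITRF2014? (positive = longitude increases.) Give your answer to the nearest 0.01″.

sin φ = 0.184665, cos φ = 0.982802, sin λ = 0.453585, cos λ = 0.891213.
East component: ΔE = −sin λ·ΔX + cos λ·ΔY = −(0.453585)(578) + (0.891213)(596) = 268.99 m.
1° of latitude spans πR/180 = 111317 m; at latitude φ, 1° of longitude spans that × cos φ = 109402.6 m, so Δλ = 268.99 / 109402.6 × 3600 = 8.851″.

Δλ = 8.85″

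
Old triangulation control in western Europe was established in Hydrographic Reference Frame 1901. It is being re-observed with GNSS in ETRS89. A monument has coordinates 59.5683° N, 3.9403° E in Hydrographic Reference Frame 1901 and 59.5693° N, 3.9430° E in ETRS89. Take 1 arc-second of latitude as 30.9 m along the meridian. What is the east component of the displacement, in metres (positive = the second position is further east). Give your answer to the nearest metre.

ΔE = 152 m

Δφ = 59.5693° − 59.5683° = +0.0010°; Δλ = 3.9430° − 3.9403° = +0.0027°.
1° of latitude = 3600 × 30.90 = 111240 m.
ΔN = Δφ × 111240 = 111.2 m; ΔE = Δλ × 111240 × cos(59.5683°) = +0.0027 × 111240 × 0.506511 = 152.1 m.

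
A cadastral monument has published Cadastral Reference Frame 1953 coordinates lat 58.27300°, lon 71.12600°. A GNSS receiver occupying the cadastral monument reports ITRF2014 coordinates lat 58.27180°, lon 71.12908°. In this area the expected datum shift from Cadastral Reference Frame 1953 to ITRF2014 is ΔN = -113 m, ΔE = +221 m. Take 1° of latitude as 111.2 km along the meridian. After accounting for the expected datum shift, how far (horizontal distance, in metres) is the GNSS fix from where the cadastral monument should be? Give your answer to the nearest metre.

46 m

Observed coordinate differences: Δφ = -0.00120°, Δλ = +0.00308°.
Converting to metres (1° lat = 111200 m, cos φ = 0.525873): observed ΔN = -133.4 m, observed ΔE = 180.1 m.
Subtracting the expected shift leaves a residual of -133.4 − (-113) = -20.4 m north and 180.1 − (221) = -40.9 m east.
Residual distance = √((-20.4)² + (-40.9)²) = 45.7 m.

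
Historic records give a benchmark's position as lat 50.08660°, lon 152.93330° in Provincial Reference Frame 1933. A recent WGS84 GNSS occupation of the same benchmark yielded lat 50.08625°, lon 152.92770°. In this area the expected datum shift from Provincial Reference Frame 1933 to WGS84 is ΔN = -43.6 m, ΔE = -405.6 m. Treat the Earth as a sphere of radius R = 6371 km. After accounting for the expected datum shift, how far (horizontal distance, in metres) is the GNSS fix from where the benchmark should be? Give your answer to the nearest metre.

8 m

Observed coordinate differences: Δφ = -0.00035°, Δλ = -0.00560°.
Converting to metres (1° lat = 111195 m, cos φ = 0.641629): observed ΔN = -38.9 m, observed ΔE = -399.5 m.
Subtracting the expected shift leaves a residual of -38.9 − (-43.6) = 4.7 m north and -399.5 − (-405.6) = 6.1 m east.
Residual distance = √(4.7² + 6.1²) = 7.7 m.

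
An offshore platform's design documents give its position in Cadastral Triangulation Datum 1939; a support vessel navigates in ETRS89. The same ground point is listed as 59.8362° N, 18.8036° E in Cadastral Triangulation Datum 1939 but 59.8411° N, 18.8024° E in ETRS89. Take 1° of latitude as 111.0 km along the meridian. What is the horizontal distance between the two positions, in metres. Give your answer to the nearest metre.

Δφ = 59.8411° − 59.8362° = +0.0049°; Δλ = 18.8024° − 18.8036° = -0.0012°.
ΔN = Δφ × 111000 = 543.9 m; ΔE = Δλ × 111000 × cos(59.8362°) = -0.0012 × 111000 × 0.502474 = -66.9 m.
Distance = √(ΔE² + ΔN²) = √((-66.9)² + 543.9²) = 548.0 m.

548 m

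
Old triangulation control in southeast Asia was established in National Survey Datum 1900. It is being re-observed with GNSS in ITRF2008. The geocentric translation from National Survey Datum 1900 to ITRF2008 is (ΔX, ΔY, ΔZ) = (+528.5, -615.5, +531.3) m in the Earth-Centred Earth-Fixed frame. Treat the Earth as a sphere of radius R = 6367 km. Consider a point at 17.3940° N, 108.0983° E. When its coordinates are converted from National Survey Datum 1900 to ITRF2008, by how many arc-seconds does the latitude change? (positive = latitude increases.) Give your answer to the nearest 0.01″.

sin φ = 0.298941, cos φ = 0.954272, sin λ = 0.950525, cos λ = -0.310648.
North component: ΔN = −sin φ cos λ·ΔX − sin φ sin λ·ΔY + cos φ·ΔZ = −(0.298941)(-0.310648)(528.5) − (0.298941)(0.950525)(-615.5) + (0.954272)(531.3) = 730.98 m.
1° of latitude spans πR/180 = 111125 m, so Δφ = 730.98 / 111125 × 3600 = 23.681″.

Δφ = 23.68″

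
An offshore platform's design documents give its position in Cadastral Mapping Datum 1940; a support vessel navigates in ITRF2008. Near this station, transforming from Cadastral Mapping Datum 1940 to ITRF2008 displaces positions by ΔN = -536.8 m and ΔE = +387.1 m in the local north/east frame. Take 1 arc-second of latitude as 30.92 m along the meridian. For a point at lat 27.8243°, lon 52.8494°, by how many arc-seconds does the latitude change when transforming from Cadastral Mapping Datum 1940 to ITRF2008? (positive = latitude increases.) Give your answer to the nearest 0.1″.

1″ of latitude = 30.92 m, so Δφ = -536.8 / 30.92 = -17.361″.

Δφ = -17.4″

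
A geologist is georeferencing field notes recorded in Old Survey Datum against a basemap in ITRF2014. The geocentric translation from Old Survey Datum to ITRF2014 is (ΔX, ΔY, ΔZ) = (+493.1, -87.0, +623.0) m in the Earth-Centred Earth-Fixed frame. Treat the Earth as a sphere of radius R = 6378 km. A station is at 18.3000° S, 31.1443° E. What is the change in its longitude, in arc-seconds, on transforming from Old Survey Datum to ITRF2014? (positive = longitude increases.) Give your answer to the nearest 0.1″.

Δλ = -11.2″

sin φ = -0.313992, cos φ = 0.949425, sin λ = 0.517195, cos λ = 0.855867.
East component: ΔE = −sin λ·ΔX + cos λ·ΔY = −(0.517195)(493.1) + (0.855867)(-87.0) = -329.49 m.
1° of latitude spans πR/180 = 111317 m; at latitude φ, 1° of longitude spans that × cos φ = 105687.3 m, so Δλ = -329.49 / 105687.3 × 3600 = -11.223″.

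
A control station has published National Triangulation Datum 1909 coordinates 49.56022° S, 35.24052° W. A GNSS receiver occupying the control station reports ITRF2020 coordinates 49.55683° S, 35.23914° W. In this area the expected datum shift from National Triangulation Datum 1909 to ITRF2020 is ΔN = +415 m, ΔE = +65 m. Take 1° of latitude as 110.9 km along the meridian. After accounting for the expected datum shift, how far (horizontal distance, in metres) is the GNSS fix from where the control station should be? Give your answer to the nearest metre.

Observed coordinate differences: Δφ = +0.00339°, Δλ = +0.00138°.
Converting to metres (1° lat = 110900 m, cos φ = 0.648648): observed ΔN = 376.0 m, observed ΔE = 99.3 m.
Subtracting the expected shift leaves a residual of 376.0 − (415) = -39.0 m north and 99.3 − (65) = 34.3 m east.
Residual distance = √((-39.0)² + 34.3²) = 52.0 m.

52 m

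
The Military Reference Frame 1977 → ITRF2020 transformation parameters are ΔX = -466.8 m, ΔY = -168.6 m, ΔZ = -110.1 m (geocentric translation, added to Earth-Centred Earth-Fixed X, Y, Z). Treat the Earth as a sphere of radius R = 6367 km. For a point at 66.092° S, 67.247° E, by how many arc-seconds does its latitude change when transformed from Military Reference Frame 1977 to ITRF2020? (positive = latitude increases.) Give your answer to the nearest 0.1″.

sin φ = -0.914197, cos φ = 0.405269, sin λ = 0.922181, cos λ = 0.386759.
North component: ΔN = −sin φ cos λ·ΔX − sin φ sin λ·ΔY + cos φ·ΔZ = −(-0.914197)(0.386759)(-466.8) − (-0.914197)(0.922181)(-168.6) + (0.405269)(-110.1) = -351.81 m.
1° of latitude spans πR/180 = 111125 m, so Δφ = -351.81 / 111125 × 3600 = -11.397″.

Δφ = -11.4″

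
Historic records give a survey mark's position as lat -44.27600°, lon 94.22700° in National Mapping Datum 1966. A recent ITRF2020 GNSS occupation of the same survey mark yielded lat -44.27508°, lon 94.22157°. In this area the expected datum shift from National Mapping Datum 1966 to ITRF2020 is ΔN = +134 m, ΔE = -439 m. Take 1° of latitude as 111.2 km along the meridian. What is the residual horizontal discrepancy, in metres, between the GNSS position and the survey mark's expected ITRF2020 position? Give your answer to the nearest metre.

32 m

Observed coordinate differences: Δφ = +0.00092°, Δλ = -0.00543°.
Converting to metres (1° lat = 111200 m, cos φ = 0.715985): observed ΔN = 102.3 m, observed ΔE = -432.3 m.
Subtracting the expected shift leaves a residual of 102.3 − (134) = -31.7 m north and -432.3 − (-439) = 6.7 m east.
Residual distance = √((-31.7)² + 6.7²) = 32.4 m.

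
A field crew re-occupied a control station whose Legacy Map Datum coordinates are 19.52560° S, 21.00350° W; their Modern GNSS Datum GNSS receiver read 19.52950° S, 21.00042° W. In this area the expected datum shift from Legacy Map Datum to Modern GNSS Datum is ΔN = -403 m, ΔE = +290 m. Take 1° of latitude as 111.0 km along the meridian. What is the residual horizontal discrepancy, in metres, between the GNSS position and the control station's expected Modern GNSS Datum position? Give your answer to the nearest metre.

44 m

Observed coordinate differences: Δφ = -0.00390°, Δλ = +0.00308°.
Converting to metres (1° lat = 111000 m, cos φ = 0.942492): observed ΔN = -432.9 m, observed ΔE = 322.2 m.
Subtracting the expected shift leaves a residual of -432.9 − (-403) = -29.9 m north and 322.2 − (290) = 32.2 m east.
Residual distance = √((-29.9)² + 32.2²) = 44.0 m.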